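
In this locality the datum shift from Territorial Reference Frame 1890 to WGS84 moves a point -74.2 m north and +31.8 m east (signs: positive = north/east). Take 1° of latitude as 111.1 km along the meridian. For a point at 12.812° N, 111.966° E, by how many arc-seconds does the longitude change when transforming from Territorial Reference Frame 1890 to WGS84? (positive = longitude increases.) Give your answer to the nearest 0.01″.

Δλ = 1.06″

At latitude 12.812°, cos φ = 0.975103.
1° of longitude at this latitude = 111.1 × cos φ = 108.33 km, so Δλ = 31.8 / 108333.9 = 0.0002935° = 1.057″.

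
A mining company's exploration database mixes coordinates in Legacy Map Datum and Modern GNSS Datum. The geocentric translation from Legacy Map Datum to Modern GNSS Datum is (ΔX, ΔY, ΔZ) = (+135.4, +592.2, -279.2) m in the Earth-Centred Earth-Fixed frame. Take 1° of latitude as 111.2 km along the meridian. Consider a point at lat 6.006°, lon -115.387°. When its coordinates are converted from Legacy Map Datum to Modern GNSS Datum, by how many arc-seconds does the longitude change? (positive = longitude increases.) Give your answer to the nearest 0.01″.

sin φ = 0.104633, cos φ = 0.994511, sin λ = -0.903433, cos λ = -0.428730.
East component: ΔE = −sin λ·ΔX + cos λ·ΔY = −(-0.903433)(135.4) + (-0.428730)(592.2) = -131.57 m.
1° of latitude spans 111200 m; at latitude φ, 1° of longitude spans that × cos φ = 110589.6 m, so Δλ = -131.57 / 110589.6 × 3600 = -4.283″.

Δλ = -4.28″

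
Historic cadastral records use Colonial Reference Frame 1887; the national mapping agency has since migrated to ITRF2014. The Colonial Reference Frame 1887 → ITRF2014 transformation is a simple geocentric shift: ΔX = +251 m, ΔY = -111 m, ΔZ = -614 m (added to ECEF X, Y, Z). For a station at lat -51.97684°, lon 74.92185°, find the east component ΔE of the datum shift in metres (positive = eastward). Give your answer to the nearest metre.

ΔE = -271 m

At φ = -51.97684°, λ = 74.92185°: sin φ = -0.787762, cos φ = 0.615980, sin λ = 0.965572, cos λ = 0.260136.
ΔE = −sin λ·ΔX + cos λ·ΔY = −(0.965572)·(251) + (0.260136)·(-111) = -271.23 m.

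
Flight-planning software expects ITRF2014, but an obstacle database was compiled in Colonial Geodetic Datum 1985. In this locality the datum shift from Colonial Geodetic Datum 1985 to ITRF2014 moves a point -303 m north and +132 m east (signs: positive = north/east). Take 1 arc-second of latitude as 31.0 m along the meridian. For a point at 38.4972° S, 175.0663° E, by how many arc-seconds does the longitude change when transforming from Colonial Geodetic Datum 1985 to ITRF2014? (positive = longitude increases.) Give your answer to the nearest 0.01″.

Δλ = 5.44″

At latitude -38.4972°, cos φ = 0.782639.
1″ of longitude at this latitude = 31.00 × cos φ = 24.2618 m, so Δλ = 132.0 / 24.2618 = 5.441″.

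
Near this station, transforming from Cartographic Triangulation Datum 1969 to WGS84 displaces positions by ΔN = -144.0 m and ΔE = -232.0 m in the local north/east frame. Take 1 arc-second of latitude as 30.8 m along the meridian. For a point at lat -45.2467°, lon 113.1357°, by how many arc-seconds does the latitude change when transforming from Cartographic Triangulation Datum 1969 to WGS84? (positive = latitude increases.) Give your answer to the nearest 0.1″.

1″ of latitude = 30.80 m, so Δφ = -144.0 / 30.80 = -4.675″.

Δφ = -4.7″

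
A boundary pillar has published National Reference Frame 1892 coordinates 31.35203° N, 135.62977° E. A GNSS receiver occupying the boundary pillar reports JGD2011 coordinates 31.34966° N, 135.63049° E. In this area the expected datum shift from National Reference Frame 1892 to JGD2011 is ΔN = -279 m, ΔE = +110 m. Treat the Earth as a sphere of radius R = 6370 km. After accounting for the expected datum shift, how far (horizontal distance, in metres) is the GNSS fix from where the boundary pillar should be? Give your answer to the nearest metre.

44 m

Observed coordinate differences: Δφ = -0.00237°, Δλ = +0.00072°.
Converting to metres (1° lat = 111177 m, cos φ = 0.853987): observed ΔN = -263.5 m, observed ΔE = 68.4 m.
Subtracting the expected shift leaves a residual of -263.5 − (-279) = 15.5 m north and 68.4 − (110) = -41.6 m east.
Residual distance = √(15.5² + (-41.6)²) = 44.4 m.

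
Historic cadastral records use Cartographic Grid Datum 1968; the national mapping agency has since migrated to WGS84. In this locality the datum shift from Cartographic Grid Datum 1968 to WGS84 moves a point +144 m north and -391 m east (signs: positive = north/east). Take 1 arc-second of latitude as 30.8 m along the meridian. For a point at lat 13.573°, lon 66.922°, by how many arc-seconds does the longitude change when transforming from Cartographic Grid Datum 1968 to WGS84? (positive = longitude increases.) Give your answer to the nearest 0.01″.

At latitude 13.573°, cos φ = 0.972072.
1″ of longitude at this latitude = 30.80 × cos φ = 29.9398 m, so Δλ = -391.0 / 29.9398 = -13.060″.

Δλ = -13.06″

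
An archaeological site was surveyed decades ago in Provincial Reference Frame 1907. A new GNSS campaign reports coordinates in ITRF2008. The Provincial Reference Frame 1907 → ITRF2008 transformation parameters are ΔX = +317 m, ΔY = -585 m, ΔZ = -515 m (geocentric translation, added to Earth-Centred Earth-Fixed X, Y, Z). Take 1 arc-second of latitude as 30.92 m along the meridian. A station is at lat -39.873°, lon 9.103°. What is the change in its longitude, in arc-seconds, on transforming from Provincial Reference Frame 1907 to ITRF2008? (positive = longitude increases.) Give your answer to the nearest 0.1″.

sin φ = -0.641088, cos φ = 0.767467, sin λ = 0.158210, cos λ = 0.987406.
East component: ΔE = −sin λ·ΔX + cos λ·ΔY = −(0.158210)(317) + (0.987406)(-585) = -627.78 m.
1° of latitude spans 3600 × 30.92 = 111312 m; at latitude φ, 1° of longitude spans that × cos φ = 85428.3 m, so Δλ = -627.78 / 85428.3 × 3600 = -26.455″.

Δλ = -26.5″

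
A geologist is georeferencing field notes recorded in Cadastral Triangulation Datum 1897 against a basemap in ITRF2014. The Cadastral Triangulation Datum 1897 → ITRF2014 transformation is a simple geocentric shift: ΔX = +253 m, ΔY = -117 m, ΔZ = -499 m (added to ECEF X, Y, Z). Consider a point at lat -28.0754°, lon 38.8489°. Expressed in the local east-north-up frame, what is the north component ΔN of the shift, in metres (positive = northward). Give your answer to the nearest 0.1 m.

The local north axis is (−sin φ cos λ, −sin φ sin λ, cos φ), giving ΔN = 92.732 − 34.540 − 440.282 = -382.09 m.

ΔN = -382.1 m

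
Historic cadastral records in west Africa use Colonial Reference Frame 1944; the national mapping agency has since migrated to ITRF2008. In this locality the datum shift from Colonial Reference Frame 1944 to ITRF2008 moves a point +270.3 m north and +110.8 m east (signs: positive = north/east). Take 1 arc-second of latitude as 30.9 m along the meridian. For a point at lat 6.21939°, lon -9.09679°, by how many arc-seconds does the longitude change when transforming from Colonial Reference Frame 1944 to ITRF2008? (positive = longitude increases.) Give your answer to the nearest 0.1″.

At latitude 6.21939°, cos φ = 0.994114.
1″ of longitude at this latitude = 30.90 × cos φ = 30.7181 m, so Δλ = 110.8 / 30.7181 = 3.607″.

Δλ = 3.6″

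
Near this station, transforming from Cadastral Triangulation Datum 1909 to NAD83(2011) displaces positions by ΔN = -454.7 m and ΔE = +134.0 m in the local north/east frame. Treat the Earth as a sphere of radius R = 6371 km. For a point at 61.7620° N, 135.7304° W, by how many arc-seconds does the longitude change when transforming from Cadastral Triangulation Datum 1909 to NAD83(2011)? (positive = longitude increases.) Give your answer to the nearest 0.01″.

At latitude 61.7620°, cos φ = 0.473135.
One radian of longitude at latitude φ spans R cos φ, so Δλ = ΔE / (R cos φ) = 134.0 / (6371000 × 0.473135) = 4.4454e-05 rad = 9.169″.

Δλ = 9.17″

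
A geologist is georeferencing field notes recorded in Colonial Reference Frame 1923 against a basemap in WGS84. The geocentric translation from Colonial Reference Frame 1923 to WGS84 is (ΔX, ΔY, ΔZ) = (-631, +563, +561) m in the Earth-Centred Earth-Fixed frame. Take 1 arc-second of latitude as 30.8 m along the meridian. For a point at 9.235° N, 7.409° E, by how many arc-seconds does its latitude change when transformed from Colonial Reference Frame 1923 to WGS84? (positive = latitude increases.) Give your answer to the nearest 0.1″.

Δφ = 20.9″

sin φ = 0.160484, cos φ = 0.987038, sin λ = 0.128951, cos λ = 0.991651.
North component: ΔN = −sin φ cos λ·ΔX − sin φ sin λ·ΔY + cos φ·ΔZ = −(0.160484)(0.991651)(-631) − (0.160484)(0.128951)(563) + (0.987038)(561) = 642.50 m.
1° of latitude spans 3600 × 30.80 = 110880 m, so Δφ = 642.50 / 110880 × 3600 = 20.860″.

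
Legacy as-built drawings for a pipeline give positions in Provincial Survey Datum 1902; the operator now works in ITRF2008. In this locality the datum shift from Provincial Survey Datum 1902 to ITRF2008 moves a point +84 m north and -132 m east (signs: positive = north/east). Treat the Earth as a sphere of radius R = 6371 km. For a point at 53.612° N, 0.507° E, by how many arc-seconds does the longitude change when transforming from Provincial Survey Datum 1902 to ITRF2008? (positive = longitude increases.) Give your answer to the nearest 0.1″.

Δλ = -7.2″

At latitude 53.612°, cos φ = 0.593250.
One radian of longitude at latitude φ spans R cos φ, so Δλ = ΔE / (R cos φ) = -132.0 / (6371000 × 0.593250) = -3.4924e-05 rad = -7.204″.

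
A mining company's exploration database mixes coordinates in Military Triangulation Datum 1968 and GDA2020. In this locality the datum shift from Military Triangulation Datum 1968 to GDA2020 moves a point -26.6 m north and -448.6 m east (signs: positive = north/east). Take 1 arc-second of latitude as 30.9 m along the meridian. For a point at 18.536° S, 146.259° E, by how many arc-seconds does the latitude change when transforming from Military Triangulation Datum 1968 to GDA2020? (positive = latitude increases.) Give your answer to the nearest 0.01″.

Δφ = -0.86″

1″ of latitude = 30.90 m, so Δφ = -26.6 / 30.90 = -0.861″.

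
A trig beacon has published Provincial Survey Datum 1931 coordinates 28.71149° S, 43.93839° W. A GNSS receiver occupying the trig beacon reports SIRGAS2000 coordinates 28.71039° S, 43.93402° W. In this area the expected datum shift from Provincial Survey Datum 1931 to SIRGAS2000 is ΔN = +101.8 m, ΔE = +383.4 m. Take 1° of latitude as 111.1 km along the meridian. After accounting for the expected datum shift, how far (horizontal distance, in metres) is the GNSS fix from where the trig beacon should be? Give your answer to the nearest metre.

Observed coordinate differences: Δφ = +0.00110°, Δλ = +0.00437°.
Converting to metres (1° lat = 111100 m, cos φ = 0.877050): observed ΔN = 122.2 m, observed ΔE = 425.8 m.
Subtracting the expected shift leaves a residual of 122.2 − (101.8) = 20.4 m north and 425.8 − (383.4) = 42.4 m east.
Residual distance = √(20.4² + 42.4²) = 47.1 m.

47 m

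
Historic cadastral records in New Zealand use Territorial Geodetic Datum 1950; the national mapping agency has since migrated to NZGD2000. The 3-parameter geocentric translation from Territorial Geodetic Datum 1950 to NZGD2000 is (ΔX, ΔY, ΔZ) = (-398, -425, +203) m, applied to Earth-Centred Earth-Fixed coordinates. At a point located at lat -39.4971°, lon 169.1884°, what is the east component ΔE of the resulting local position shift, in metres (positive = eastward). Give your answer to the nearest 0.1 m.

ΔE = 492.1 m

The local east axis at (φ, λ) is (−sin λ, cos λ, 0), so ΔE = −sin(169.1884°)·(-398) + cos(169.1884°)·(-425) = 492.11 m.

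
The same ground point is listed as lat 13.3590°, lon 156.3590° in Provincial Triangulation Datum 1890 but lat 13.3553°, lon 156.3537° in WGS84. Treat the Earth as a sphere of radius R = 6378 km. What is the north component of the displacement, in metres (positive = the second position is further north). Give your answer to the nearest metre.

Δφ = 13.3553° − 13.3590° = -0.0037°; Δλ = 156.3537° − 156.3590° = -0.0053°.
1° along a meridian = πR/180 = 111317 m.
ΔN = Δφ × 111317 = -411.9 m; ΔE = Δλ × 111317 × cos(13.3590°) = -0.0053 × 111317 × 0.972941 = -574.0 m.

ΔN = -412 m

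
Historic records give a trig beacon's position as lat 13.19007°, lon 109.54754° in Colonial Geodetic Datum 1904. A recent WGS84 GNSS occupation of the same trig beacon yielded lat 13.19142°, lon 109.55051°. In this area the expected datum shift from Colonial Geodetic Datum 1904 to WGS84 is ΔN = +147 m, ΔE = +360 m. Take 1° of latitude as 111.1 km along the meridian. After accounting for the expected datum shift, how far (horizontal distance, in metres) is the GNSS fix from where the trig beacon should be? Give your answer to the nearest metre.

39 m

Observed coordinate differences: Δφ = +0.00135°, Δλ = +0.00297°.
Converting to metres (1° lat = 111100 m, cos φ = 0.973618): observed ΔN = 150.0 m, observed ΔE = 321.3 m.
Subtracting the expected shift leaves a residual of 150.0 − (147) = 3.0 m north and 321.3 − (360) = -38.7 m east.
Residual distance = √(3.0² + (-38.7)²) = 38.9 m.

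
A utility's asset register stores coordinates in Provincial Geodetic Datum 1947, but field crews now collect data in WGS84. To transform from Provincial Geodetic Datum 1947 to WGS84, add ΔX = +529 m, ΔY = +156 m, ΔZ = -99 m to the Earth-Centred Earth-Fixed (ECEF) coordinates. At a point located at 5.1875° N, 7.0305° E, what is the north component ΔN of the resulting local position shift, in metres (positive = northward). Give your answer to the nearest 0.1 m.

ΔN = -147.8 m

At φ = 5.1875°, λ = 7.0305°: sin φ = 0.090415, cos φ = 0.995904, sin λ = 0.122398, cos λ = 0.992481.
ΔN = −sin φ cos λ·ΔX − sin φ sin λ·ΔY + cos φ·ΔZ = −(0.090415)(0.992481)(529) − (0.090415)(0.122398)(156) + (0.995904)(-99) = -147.79 m.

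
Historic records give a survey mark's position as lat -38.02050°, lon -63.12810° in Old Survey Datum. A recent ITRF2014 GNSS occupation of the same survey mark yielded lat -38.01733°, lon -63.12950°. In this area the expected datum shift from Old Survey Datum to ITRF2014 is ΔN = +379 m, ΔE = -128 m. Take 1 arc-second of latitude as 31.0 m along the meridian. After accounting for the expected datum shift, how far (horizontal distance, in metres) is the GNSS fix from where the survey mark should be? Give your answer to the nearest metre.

26 m

Observed coordinate differences: Δφ = +0.00317°, Δλ = -0.00140°.
Converting to metres (1° lat = 111600 m, cos φ = 0.787790): observed ΔN = 353.8 m, observed ΔE = -123.1 m.
Subtracting the expected shift leaves a residual of 353.8 − (379) = -25.2 m north and -123.1 − (-128) = 4.9 m east.
Residual distance = √((-25.2)² + 4.9²) = 25.7 m.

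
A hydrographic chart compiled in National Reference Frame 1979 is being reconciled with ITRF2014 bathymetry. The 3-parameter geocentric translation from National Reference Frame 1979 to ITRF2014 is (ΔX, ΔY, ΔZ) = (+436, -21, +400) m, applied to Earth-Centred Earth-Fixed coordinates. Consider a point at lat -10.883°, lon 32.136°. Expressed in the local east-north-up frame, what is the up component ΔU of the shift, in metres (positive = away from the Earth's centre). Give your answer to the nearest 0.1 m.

At φ = -10.883°, λ = 32.136°: sin φ = -0.188804, cos φ = 0.982015, sin λ = 0.531931, cos λ = 0.846788.
ΔU = cos φ cos λ·ΔX + cos φ sin λ·ΔY + sin φ·ΔZ = (0.982015)(0.846788)(436) + (0.982015)(0.531931)(-21) + (-0.188804)(400) = 276.07 m.

ΔU = 276.1 m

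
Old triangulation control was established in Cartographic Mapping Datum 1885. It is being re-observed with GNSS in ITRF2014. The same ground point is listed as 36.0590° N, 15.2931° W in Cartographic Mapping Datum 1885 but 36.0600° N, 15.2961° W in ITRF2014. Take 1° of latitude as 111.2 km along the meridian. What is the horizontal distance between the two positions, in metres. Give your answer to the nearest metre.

Δφ = 36.0600° − 36.0590° = +0.0010°; Δλ = -15.2961° − -15.2931° = -0.0030°.
ΔN = Δφ × 111200 = 111.2 m; ΔE = Δλ × 111200 × cos(36.0590°) = -0.0030 × 111200 × 0.808411 = -269.7 m.
Distance = √(ΔE² + ΔN²) = √((-269.7)² + 111.2²) = 291.7 m.

292 m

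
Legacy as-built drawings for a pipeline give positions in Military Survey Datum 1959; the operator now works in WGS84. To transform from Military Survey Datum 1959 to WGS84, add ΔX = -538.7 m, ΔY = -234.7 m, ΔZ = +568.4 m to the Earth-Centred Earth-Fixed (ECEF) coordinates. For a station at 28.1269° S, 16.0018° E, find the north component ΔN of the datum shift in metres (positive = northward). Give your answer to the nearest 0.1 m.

ΔN = 226.7 m

At φ = -28.1269°, λ = 16.0018°: sin φ = -0.471426, cos φ = 0.881906, sin λ = 0.275668, cos λ = 0.961253.
ΔN = −sin φ cos λ·ΔX − sin φ sin λ·ΔY + cos φ·ΔZ = −(-0.471426)(0.961253)(-538.7) − (-0.471426)(0.275668)(-234.7) + (0.881906)(568.4) = 226.66 m.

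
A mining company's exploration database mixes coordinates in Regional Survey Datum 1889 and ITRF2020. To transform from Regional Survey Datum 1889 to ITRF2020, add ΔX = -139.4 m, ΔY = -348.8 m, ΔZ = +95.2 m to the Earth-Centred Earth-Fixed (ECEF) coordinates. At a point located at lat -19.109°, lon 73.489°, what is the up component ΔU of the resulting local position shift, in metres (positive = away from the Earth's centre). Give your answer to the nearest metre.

At φ = -19.109°, λ = 73.489°: sin φ = -0.327366, cos φ = 0.944898, sin λ = 0.958765, cos λ = 0.284199.
ΔU = cos φ cos λ·ΔX + cos φ sin λ·ΔY + sin φ·ΔZ = (0.944898)(0.284199)(-139.4) + (0.944898)(0.958765)(-348.8) + (-0.327366)(95.2) = -384.59 m.

ΔU = -385 m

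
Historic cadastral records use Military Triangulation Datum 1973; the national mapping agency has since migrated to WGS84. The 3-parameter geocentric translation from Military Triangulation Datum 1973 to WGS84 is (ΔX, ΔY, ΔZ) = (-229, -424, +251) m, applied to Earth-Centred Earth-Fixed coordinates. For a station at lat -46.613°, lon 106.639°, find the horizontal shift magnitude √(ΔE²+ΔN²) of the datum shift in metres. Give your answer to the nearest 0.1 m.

At φ = -46.613°, λ = 106.639°: sin φ = -0.726731, cos φ = 0.686923, sin λ = 0.958128, cos λ = -0.286341.
ΔE = −sin λ·ΔX + cos λ·ΔY = −(0.958128)·(-229) + (-0.286341)·(-424) = 340.82 m.
ΔN = −sin φ cos λ·ΔX − sin φ sin λ·ΔY + cos φ·ΔZ = −(-0.726731)(-0.286341)(-229) − (-0.726731)(0.958128)(-424) + (0.686923)(251) = -75.16 m.
Horizontal magnitude = √(ΔE² + ΔN²) = √(340.82² + (-75.16)²) = 349.01 m.

349.0 m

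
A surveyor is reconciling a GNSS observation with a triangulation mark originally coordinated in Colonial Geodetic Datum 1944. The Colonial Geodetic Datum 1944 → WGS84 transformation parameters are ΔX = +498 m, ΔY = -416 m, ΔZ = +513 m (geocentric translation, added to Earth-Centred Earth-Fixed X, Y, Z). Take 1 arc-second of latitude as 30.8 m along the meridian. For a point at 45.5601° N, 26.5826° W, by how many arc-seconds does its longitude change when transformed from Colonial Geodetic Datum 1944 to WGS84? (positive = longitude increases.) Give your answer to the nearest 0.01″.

sin φ = 0.713985, cos φ = 0.700161, sin λ = -0.447488, cos λ = 0.894290.
East component: ΔE = −sin λ·ΔX + cos λ·ΔY = −(-0.447488)(498) + (0.894290)(-416) = -149.18 m.
1° of latitude spans 3600 × 30.80 = 110880 m; at latitude φ, 1° of longitude spans that × cos φ = 77633.8 m, so Δλ = -149.18 / 77633.8 × 3600 = -6.918″.

Δλ = -6.92″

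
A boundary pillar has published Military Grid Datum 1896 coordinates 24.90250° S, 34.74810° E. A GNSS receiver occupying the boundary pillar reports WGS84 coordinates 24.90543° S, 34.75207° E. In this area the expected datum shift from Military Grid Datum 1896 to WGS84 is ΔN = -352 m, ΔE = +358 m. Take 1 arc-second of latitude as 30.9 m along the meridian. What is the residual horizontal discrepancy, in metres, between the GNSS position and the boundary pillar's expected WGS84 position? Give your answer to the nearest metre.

Observed coordinate differences: Δφ = -0.00293°, Δλ = +0.00397°.
Converting to metres (1° lat = 111240 m, cos φ = 0.907026): observed ΔN = -325.9 m, observed ΔE = 400.6 m.
Subtracting the expected shift leaves a residual of -325.9 − (-352) = 26.1 m north and 400.6 − (358) = 42.6 m east.
Residual distance = √(26.1² + 42.6²) = 49.9 m.

50 m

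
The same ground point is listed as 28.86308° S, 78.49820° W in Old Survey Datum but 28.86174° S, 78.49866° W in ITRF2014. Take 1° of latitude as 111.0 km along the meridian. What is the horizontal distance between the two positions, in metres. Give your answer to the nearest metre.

155 m

Δφ = -28.86174° − -28.86308° = +0.00134°; Δλ = -78.49866° − -78.49820° = -0.00046°.
ΔN = Δφ × 111000 = 148.7 m; ΔE = Δλ × 111000 × cos(-28.86308°) = -0.00046 × 111000 × 0.875776 = -44.7 m.
Distance = √(ΔE² + ΔN²) = √((-44.7)² + 148.7²) = 155.3 m.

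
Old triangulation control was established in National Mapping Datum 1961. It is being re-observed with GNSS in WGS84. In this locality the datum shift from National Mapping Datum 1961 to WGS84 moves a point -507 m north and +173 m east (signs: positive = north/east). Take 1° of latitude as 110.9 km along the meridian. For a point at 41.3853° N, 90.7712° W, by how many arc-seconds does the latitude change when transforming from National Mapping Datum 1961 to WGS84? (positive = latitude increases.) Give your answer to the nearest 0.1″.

Δφ = -16.5″

1° of latitude = 110.9 km, so Δφ = -507.0 / 110900 = -0.0045717° = -16.458″.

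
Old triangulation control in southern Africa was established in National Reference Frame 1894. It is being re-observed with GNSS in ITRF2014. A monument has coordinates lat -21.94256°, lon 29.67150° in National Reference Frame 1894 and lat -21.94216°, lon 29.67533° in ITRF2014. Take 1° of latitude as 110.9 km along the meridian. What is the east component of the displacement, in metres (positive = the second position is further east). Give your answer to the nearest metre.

ΔE = 394 m

Δφ = -21.94216° − -21.94256° = +0.00040°; Δλ = 29.67533° − 29.67150° = +0.00383°.
ΔN = Δφ × 110900 = 44.4 m; ΔE = Δλ × 110900 × cos(-21.94256°) = +0.00383 × 110900 × 0.927559 = 394.0 m.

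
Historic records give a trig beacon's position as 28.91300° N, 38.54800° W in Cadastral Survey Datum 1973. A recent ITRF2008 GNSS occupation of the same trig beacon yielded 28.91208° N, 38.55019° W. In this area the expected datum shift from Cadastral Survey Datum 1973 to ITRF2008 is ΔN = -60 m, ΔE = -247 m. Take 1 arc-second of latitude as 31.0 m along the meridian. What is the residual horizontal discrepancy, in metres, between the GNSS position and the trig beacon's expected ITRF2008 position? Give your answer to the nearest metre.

Observed coordinate differences: Δφ = -0.00092°, Δλ = -0.00219°.
Converting to metres (1° lat = 111600 m, cos φ = 0.875355): observed ΔN = -102.7 m, observed ΔE = -213.9 m.
Subtracting the expected shift leaves a residual of -102.7 − (-60) = -42.7 m north and -213.9 − (-247) = 33.1 m east.
Residual distance = √((-42.7)² + 33.1²) = 54.0 m.

54 m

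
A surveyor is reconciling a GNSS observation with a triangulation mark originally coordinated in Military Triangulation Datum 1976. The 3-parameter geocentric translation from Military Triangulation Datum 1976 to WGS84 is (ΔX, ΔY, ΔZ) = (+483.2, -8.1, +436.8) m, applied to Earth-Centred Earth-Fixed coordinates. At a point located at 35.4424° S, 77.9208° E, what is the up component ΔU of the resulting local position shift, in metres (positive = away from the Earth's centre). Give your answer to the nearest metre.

ΔU = -177 m

The local up (radial) axis is (cos φ cos λ, cos φ sin λ, sin φ), giving ΔU = 82.379 − 6.453 − 253.293 = -177.37 m.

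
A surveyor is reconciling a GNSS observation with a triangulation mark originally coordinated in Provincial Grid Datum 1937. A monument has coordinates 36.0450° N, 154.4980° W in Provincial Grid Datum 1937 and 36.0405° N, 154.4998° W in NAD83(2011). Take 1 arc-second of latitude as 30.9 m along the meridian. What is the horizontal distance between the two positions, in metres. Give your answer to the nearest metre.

Δφ = 36.0405° − 36.0450° = -0.0045°; Δλ = -154.4998° − -154.4980° = -0.0018°.
1° of latitude = 3600 × 30.90 = 111240 m.
ΔN = Δφ × 111240 = -500.6 m; ΔE = Δλ × 111240 × cos(36.0450°) = -0.0018 × 111240 × 0.808555 = -161.9 m.
Distance = √(ΔE² + ΔN²) = √((-161.9)² + (-500.6)²) = 526.1 m.

526 m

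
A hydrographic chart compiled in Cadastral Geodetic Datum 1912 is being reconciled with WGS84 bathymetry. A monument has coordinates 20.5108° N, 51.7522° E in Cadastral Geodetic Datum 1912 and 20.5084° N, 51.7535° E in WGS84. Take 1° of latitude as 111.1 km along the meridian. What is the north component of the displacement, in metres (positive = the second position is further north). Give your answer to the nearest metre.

ΔN = -267 m

Δφ = 20.5084° − 20.5108° = -0.0024°; Δλ = 51.7535° − 51.7522° = +0.0013°.
ΔN = Δφ × 111100 = -266.6 m; ΔE = Δλ × 111100 × cos(20.5108°) = +0.0013 × 111100 × 0.936606 = 135.3 m.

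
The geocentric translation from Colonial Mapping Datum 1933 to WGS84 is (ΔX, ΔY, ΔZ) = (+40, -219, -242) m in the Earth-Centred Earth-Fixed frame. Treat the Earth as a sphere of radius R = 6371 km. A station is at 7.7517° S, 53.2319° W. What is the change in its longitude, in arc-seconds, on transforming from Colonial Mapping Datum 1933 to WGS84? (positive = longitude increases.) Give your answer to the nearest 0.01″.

Δλ = -3.24″

sin φ = -0.134880, cos φ = 0.990862, sin λ = -0.801065, cos λ = 0.598578.
East component: ΔE = −sin λ·ΔX + cos λ·ΔY = −(-0.801065)(40) + (0.598578)(-219) = -99.05 m.
1° of latitude spans πR/180 = 111195 m; at latitude φ, 1° of longitude spans that × cos φ = 110178.8 m, so Δλ = -99.05 / 110178.8 × 3600 = -3.236″.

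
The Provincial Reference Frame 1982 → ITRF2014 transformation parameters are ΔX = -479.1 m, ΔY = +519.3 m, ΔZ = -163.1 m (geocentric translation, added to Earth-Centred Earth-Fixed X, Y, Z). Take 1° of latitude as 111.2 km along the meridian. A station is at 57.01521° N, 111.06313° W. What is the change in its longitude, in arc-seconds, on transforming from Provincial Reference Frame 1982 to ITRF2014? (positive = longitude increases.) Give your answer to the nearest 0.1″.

sin φ = 0.838815, cos φ = 0.544416, sin λ = -0.933185, cos λ = -0.359396.
East component: ΔE = −sin λ·ΔX + cos λ·ΔY = −(-0.933185)(-479.1) + (-0.359396)(519.3) = -633.72 m.
1° of latitude spans 111200 m; at latitude φ, 1° of longitude spans that × cos φ = 60539.1 m, so Δλ = -633.72 / 60539.1 × 3600 = -37.685″.

Δλ = -37.7″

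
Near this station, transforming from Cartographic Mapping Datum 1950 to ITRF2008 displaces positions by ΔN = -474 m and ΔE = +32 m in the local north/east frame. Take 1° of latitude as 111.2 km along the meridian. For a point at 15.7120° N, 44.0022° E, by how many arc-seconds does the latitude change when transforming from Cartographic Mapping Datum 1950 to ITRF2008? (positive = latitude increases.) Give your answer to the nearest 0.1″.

1° of latitude = 111.2 km, so Δφ = -474.0 / 111200 = -0.0042626° = -15.345″.

Δφ = -15.3″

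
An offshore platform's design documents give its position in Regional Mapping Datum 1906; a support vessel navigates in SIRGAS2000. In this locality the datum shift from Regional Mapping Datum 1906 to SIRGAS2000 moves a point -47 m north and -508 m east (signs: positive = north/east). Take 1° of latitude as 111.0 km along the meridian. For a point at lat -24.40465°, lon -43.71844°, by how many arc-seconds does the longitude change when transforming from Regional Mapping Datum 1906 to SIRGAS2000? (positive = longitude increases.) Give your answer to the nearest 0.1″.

Δλ = -18.1″

At latitude -24.40465°, cos φ = 0.910650.
1° of longitude at this latitude = 111.0 × cos φ = 101.08 km, so Δλ = -508.0 / 101082.2 = -0.0050256° = -18.092″.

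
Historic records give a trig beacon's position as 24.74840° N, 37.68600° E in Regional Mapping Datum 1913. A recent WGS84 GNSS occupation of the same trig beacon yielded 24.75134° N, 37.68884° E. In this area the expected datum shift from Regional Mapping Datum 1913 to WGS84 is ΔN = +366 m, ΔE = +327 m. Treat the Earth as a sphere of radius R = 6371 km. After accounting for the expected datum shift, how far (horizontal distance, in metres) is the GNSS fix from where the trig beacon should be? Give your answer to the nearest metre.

56 m

Observed coordinate differences: Δφ = +0.00294°, Δλ = +0.00284°.
Converting to metres (1° lat = 111195 m, cos φ = 0.908155): observed ΔN = 326.9 m, observed ΔE = 286.8 m.
Subtracting the expected shift leaves a residual of 326.9 − (366) = -39.1 m north and 286.8 − (327) = -40.2 m east.
Residual distance = √((-39.1)² + (-40.2)²) = 56.1 m.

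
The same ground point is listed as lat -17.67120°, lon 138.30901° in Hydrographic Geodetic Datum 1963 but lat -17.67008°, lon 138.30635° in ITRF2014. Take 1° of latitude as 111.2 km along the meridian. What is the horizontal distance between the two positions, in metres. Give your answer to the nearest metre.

308 m

Δφ = -17.67008° − -17.67120° = +0.00112°; Δλ = 138.30635° − 138.30901° = -0.00266°.
ΔN = Δφ × 111200 = 124.5 m; ΔE = Δλ × 111200 × cos(-17.67120°) = -0.00266 × 111200 × 0.952814 = -281.8 m.
Distance = √(ΔE² + ΔN²) = √((-281.8)² + 124.5²) = 308.1 m.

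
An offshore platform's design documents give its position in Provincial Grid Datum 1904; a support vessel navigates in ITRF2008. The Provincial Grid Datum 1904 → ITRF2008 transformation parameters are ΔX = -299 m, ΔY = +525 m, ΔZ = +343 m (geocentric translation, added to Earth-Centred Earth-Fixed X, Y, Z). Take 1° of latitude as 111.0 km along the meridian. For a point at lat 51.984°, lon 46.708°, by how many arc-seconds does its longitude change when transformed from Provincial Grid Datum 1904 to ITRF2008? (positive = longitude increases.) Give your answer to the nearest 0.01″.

sin φ = 0.787839, cos φ = 0.615882, sin λ = 0.727869, cos λ = 0.685717.
East component: ΔE = −sin λ·ΔX + cos λ·ΔY = −(0.727869)(-299) + (0.685717)(525) = 577.63 m.
1° of latitude spans 111000 m; at latitude φ, 1° of longitude spans that × cos φ = 68362.8 m, so Δλ = 577.63 / 68362.8 × 3600 = 30.418″.

Δλ = 30.42″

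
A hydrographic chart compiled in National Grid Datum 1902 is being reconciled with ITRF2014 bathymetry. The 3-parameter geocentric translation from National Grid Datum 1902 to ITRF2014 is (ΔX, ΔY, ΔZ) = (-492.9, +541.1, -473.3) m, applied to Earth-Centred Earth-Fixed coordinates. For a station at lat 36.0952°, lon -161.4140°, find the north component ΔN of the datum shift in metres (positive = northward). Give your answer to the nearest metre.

ΔN = -556 m

The local north axis is (−sin φ cos λ, −sin φ sin λ, cos φ), giving ΔN = -275.237 + 101.603 − 382.445 = -556.08 m.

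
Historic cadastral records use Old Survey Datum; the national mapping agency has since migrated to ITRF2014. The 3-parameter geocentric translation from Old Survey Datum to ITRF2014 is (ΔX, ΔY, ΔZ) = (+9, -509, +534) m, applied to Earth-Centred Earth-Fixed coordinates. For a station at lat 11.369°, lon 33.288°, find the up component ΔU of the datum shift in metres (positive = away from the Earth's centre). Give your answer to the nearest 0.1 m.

The local up (radial) axis is (cos φ cos λ, cos φ sin λ, sin φ), giving ΔU = 7.376 − 273.882 + 105.266 = -161.24 m.

ΔU = -161.2 m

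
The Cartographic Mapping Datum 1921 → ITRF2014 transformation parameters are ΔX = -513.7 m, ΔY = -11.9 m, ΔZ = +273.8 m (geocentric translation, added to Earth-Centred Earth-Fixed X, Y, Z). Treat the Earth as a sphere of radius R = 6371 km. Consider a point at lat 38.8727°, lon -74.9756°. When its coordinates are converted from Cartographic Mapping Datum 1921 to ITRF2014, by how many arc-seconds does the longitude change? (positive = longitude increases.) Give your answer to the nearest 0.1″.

sin φ = 0.627592, cos φ = 0.778542, sin λ = -0.965816, cos λ = 0.259230.
East component: ΔE = −sin λ·ΔX + cos λ·ΔY = −(-0.965816)(-513.7) + (0.259230)(-11.9) = -499.22 m.
1° of latitude spans πR/180 = 111195 m; at latitude φ, 1° of longitude spans that × cos φ = 86570.0 m, so Δλ = -499.22 / 86570.0 × 3600 = -20.760″.

Δλ = -20.8″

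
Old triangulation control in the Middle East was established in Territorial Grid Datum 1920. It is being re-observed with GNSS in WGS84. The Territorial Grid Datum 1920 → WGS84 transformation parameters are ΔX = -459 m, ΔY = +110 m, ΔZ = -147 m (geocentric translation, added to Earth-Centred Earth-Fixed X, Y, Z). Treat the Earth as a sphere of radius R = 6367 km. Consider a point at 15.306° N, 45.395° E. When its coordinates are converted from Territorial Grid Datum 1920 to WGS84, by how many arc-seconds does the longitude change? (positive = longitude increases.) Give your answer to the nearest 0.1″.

sin φ = 0.263974, cos φ = 0.964530, sin λ = 0.711965, cos λ = 0.702215.
East component: ΔE = −sin λ·ΔX + cos λ·ΔY = −(0.711965)(-459) + (0.702215)(110) = 404.04 m.
1° of latitude spans πR/180 = 111125 m; at latitude φ, 1° of longitude spans that × cos φ = 107183.5 m, so Δλ = 404.04 / 107183.5 × 3600 = 13.570″.

Δλ = 13.6″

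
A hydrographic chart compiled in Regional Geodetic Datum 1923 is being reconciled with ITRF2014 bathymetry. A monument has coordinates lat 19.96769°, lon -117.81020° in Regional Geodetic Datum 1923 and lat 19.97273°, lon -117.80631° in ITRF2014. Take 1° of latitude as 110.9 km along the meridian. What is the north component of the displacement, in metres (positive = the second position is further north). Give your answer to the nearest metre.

Δφ = 19.97273° − 19.96769° = +0.00504°; Δλ = -117.80631° − -117.81020° = +0.00389°.
ΔN = Δφ × 110900 = 558.9 m; ΔE = Δλ × 110900 × cos(19.96769°) = +0.00389 × 110900 × 0.939885 = 405.5 m.

ΔN = 559 m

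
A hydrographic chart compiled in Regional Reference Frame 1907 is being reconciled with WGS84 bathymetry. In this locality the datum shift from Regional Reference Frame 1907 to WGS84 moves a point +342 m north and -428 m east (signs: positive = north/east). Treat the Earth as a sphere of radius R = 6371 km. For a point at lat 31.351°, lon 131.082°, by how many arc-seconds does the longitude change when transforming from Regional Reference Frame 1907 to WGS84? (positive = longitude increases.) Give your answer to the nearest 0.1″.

Δλ = -16.2″

At latitude 31.351°, cos φ = 0.853996.
One radian of longitude at latitude φ spans R cos φ, so Δλ = ΔE / (R cos φ) = -428.0 / (6371000 × 0.853996) = -7.8665e-05 rad = -16.226″.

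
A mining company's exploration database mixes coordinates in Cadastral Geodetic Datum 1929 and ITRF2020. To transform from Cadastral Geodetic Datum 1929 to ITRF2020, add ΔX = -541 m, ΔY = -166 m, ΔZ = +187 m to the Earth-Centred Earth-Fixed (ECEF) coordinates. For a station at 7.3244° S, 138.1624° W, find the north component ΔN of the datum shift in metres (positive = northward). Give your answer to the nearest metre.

The local north axis is (−sin φ cos λ, −sin φ sin λ, cos φ), giving ΔN = 51.386 + 14.116 + 185.474 = 250.98 m.

ΔN = 251 m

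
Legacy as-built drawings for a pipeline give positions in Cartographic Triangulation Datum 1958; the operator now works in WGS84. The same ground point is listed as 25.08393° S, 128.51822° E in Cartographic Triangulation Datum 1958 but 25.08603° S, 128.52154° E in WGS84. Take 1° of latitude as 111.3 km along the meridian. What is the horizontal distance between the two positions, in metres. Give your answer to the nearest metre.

Δφ = -25.08603° − -25.08393° = -0.00210°; Δλ = 128.52154° − 128.51822° = +0.00332°.
ΔN = Δφ × 111300 = -233.7 m; ΔE = Δλ × 111300 × cos(-25.08393°) = +0.00332 × 111300 × 0.905688 = 334.7 m.
Distance = √(ΔE² + ΔN²) = √(334.7² + (-233.7)²) = 408.2 m.

408 m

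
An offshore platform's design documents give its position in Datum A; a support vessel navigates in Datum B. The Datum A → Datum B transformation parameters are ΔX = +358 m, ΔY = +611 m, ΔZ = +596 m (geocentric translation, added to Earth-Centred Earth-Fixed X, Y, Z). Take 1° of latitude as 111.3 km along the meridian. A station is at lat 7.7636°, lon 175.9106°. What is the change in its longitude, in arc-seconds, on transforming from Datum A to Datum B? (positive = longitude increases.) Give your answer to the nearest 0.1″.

sin φ = 0.135086, cos φ = 0.990834, sin λ = 0.071313, cos λ = -0.997454.
East component: ΔE = −sin λ·ΔX + cos λ·ΔY = −(0.071313)(358) + (-0.997454)(611) = -634.97 m.
1° of latitude spans 111300 m; at latitude φ, 1° of longitude spans that × cos φ = 110279.8 m, so Δλ = -634.97 / 110279.8 × 3600 = -20.728″.

Δλ = -20.7″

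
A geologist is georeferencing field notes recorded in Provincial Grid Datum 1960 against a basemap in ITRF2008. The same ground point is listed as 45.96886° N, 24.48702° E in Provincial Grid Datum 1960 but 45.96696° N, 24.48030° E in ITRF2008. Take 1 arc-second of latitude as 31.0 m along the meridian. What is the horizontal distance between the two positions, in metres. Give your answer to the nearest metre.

563 m

Δφ = 45.96696° − 45.96886° = -0.00190°; Δλ = 24.48030° − 24.48702° = -0.00672°.
1° of latitude = 3600 × 31.00 = 111600 m.
ΔN = Δφ × 111600 = -212.0 m; ΔE = Δλ × 111600 × cos(45.96886°) = -0.00672 × 111600 × 0.695049 = -521.3 m.
Distance = √(ΔE² + ΔN²) = √((-521.3)² + (-212.0)²) = 562.7 m.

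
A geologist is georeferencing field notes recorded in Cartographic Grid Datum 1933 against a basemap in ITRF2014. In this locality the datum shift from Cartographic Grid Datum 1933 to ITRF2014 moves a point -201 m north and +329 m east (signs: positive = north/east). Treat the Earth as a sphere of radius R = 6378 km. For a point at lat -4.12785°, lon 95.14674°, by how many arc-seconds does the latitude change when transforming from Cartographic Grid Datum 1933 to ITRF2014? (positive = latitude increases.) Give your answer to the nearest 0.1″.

Δφ = -6.5″

On a sphere of radius R, 1 rad of latitude = R, so Δφ = ΔN / R = -201.0 / 6378000 = -3.1515e-05 rad = -6.500″.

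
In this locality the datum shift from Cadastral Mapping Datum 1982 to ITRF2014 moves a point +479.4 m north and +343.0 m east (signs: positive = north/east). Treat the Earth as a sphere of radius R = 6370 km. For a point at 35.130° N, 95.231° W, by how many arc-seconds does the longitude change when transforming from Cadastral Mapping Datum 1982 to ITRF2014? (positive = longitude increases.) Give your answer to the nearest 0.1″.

At latitude 35.130°, cos φ = 0.817849.
One radian of longitude at latitude φ spans R cos φ, so Δλ = ΔE / (R cos φ) = 343.0 / (6370000 × 0.817849) = 6.5839e-05 rad = 13.580″.

Δλ = 13.6″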